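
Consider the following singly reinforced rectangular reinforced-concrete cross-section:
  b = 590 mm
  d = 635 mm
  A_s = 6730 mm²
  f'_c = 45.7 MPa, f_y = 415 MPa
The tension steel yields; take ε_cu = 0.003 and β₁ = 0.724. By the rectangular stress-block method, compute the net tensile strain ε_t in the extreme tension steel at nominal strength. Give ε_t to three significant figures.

a = A_s f_y/(0.85 f'_c b) = 121.86 mm.
β₁ = 0.724, so c = a/β₁ = 121.86/0.724 = 168.31 mm.
From the linear strain diagram with ε_cu = 0.003: ε_t = 0.003 (d − c)/c = 0.003 × (635 − 168.31)/168.31 = 0.00832.
Since ε_t ≥ 0.005, the section is tension-controlled.

ε_t ≈ 0.00832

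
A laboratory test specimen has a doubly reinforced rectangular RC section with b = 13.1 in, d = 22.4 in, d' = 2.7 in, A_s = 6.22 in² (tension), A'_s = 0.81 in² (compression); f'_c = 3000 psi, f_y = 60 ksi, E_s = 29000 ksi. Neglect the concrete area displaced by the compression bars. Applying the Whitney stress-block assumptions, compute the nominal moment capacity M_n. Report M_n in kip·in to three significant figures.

M_n ≈ 6650 kip·in

Assume both steels yield.
a = (A_s − A'_s) f_y/(0.85 f'_c b) = (6.22 − 0.81) × 60/(0.85 × 3 × 13.1) = 9.717 in.
c = a/β₁ = 9.717/0.85 = 11.432 in; ε'_s = 0.003(c − d')/c = 0.0023 ≥ ε_y = 0.0021, so the compression steel yields.
M_n = (A_s − A'_s) f_y (d − a/2) + A'_s f_y (d − d') = 324.6 × (22.4 − 4.8585) + 48.6 × (22.4 − 2.7) = 5694.0 + 957.4 = 6651.4 kip·in.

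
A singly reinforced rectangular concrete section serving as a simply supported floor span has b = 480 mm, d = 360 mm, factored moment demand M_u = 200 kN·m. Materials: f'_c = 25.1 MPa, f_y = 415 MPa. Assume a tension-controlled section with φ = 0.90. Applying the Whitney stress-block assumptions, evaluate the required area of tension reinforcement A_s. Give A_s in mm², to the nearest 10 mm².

M_n = M_u/φ = 200/0.90 = 222.222 kN·m.
With M_n = 0.85 f'_c a b (d − a/2), solve the quadratic for a:
a = d − √(d² − 2M_n/(0.85 f'_c b)) = 360 − √(360² − 2 × 222.222×10⁶/(0.85 × 25.1 × 480)) = 66.40 mm.
A_s = 0.85 f'_c a b / f_y = 0.85 × 25.1 × 66.40 × 480 / 415 = 1638.5 mm².

A_s ≈ 1640 mm²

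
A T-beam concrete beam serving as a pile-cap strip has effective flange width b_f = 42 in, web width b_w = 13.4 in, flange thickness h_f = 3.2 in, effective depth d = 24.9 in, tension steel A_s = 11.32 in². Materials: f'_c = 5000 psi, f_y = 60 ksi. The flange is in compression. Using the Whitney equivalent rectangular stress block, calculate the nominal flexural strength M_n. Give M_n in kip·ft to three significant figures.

Tension: T = A_s f_y = 11.32 × 60 = 679.2 kips.
Try a within the flange: a = T/(0.85 f'_c b_f) = 679.2/(0.85 × 5 × 42) = 3.805 in.
a = 3.805 > h_f = 3.2 in: the block extends into the web. Split into flange-overhang and web parts.
C_f = 0.85 f'_c (b_f − b_w) h_f = 0.85 × 5 × (42 − 13.4) × 3.2 = 389.0 kips.
Remaining web compression depth: a_w = (T − C_f)/(0.85 f'_c b_w) = (679.2 − 389.0)/(0.85 × 5 × 13.4) = 5.096 in.
M_n = C_f(d − h_f/2) + (T − C_f)(d − a_w/2) = 389.0 × (24.9 − 1.6) + 290.2 × (24.9 − 2.548) = 9063.7 + 6486.6 = 15550.3 kip·in.
M_n = 15550.3/12 = 1295.86 kip·ft.

M_n ≈ 1300 kip·ft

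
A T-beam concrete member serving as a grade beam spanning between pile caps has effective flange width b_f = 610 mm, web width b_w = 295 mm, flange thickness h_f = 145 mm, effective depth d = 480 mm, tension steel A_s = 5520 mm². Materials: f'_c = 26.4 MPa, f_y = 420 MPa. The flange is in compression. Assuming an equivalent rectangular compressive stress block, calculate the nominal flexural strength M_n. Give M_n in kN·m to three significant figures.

Tension: T = A_s f_y = 5520 × 420 = 2318400 N.
Try a within the flange: a = T/(0.85 f'_c b_f) = 2318400/(0.85 × 26.4 × 610) = 169.37 mm.
a = 169.37 > h_f = 145 mm: the block extends into the web. Split into flange-overhang and web parts.
C_f = 0.85 f'_c (b_f − b_w) h_f = 0.85 × 26.4 × (610 − 295) × 145 = 1024947 N.
Remaining web compression depth: a_w = (T − C_f)/(0.85 f'_c b_w) = (2318400 − 1024947)/(0.85 × 26.4 × 295) = 195.39 mm.
M_n = C_f(d − h_f/2) + (T − C_f)(d − a_w/2) = 1024947 × (480 − 72.5) + 1293453 × (480 − 97.695) = 417.67 + 494.49 = 912.16 × 10⁶ N·mm.
M_n = 912.16 kN·m.

M_n ≈ 912 kN·m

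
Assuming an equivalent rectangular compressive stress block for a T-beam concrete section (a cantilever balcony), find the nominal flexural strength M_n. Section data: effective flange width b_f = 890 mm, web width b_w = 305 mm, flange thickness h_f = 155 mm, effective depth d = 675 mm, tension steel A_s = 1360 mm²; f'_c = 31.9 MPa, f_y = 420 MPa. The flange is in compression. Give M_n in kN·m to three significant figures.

M_n ≈ 379 kN·m

Tension: T = A_s f_y = 1360 × 420 = 571200 N.
Try a within the flange: a = T/(0.85 f'_c b_f) = 571200/(0.85 × 31.9 × 890) = 23.67 mm.
Since a = 23.67 ≤ h_f = 155 mm, the stress block lies entirely in the flange; analyse as a rectangular beam of width b_f.
M_n = T(d − a/2) = 571200 × (675 − 11.835) = 378.80 × 10⁶ N·mm.
M_n = 378.80 kN·m.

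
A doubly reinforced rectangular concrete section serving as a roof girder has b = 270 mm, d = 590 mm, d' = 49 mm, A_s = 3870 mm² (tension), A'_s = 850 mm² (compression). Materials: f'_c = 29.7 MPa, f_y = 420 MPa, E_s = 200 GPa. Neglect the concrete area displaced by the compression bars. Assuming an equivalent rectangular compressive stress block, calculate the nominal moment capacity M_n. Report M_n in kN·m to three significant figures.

M_n ≈ 823 kN·m

Assume both tension and compression steel yield.
Net tension couple steel: A_s − A'_s = 3020 mm².
a = (A_s − A'_s) f_y / (0.85 f'_c b) = 1268400/(0.85 × 29.7 × 270) = 186.09 mm.
c = a/β₁ = 186.09/0.838 = 222.06 mm; ε'_s = 0.003(c − d')/c = 0.0023 ≥ f_y/E_s = 0.0021, so compression steel does yield.
M_n = (A_s − A'_s) f_y (d − a/2) + A'_s f_y (d − d') = [1268400 × (590 − 93.045) + 357000 × (590 − 49)] × 10⁻⁶ = 630.34 + 193.14 = 823.48 kN·m.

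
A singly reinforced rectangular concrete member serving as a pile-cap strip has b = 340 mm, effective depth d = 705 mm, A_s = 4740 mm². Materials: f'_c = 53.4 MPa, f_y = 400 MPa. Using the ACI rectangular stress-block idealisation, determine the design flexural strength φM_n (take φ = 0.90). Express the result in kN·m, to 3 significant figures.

T = A_s f_y = 4740 × 400 = 1896000 N = 1896 kN.
From C = T: a = T/(0.85 f'_c b) = 1896000/(0.85 × 53.4 × 340) = 122.86 mm.
M_n = T(d − a/2) = 1896 kN × (705 − 61.43) mm = 1220.21 kN·m.
φM_n = 0.90 × 1220.21 = 1098.19 kN·m.

φM_n ≈ 1100 kN·m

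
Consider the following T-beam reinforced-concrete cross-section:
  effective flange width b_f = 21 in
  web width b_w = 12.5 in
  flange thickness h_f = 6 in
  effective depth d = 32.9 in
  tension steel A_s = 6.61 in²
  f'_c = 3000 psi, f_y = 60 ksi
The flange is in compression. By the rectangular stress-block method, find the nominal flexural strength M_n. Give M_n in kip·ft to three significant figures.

M_n ≈ 962 kip·ft

Tension: T = A_s f_y = 6.61 × 60 = 396.6 kips.
Try a within the flange: a = T/(0.85 f'_c b_f) = 396.6/(0.85 × 3 × 21) = 7.406 in.
a = 7.406 > h_f = 6 in: the block extends into the web. Split into flange-overhang and web parts.
C_f = 0.85 f'_c (b_f − b_w) h_f = 0.85 × 3 × (21 − 12.5) × 6 = 130.1 kips.
Remaining web compression depth: a_w = (T − C_f)/(0.85 f'_c b_w) = (396.6 − 130.1)/(0.85 × 3 × 12.5) = 8.361 in.
M_n = C_f(d − h_f/2) + (T − C_f)(d − a_w/2) = 130.1 × (32.9 − 3) + 266.5 × (32.9 − 4.1805) = 3890.0 + 7653.7 = 11543.7 kip·in.
M_n = 11543.7/12 = 961.98 kip·ft.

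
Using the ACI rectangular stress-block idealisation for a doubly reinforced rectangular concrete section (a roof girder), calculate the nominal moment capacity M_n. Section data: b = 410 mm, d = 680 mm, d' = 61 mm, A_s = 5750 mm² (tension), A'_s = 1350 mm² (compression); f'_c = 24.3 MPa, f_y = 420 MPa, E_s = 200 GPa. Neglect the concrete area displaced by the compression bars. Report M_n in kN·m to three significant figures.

M_n ≈ 1410 kN·m

Assume both tension and compression steel yield.
Net tension couple steel: A_s − A'_s = 4400 mm².
a = (A_s − A'_s) f_y / (0.85 f'_c b) = 1848000/(0.85 × 24.3 × 410) = 218.22 mm.
c = a/β₁ = 218.22/0.85 = 256.73 mm; ε'_s = 0.003(c − d')/c = 0.0023 ≥ f_y/E_s = 0.0021, so compression steel does yield.
M_n = (A_s − A'_s) f_y (d − a/2) + A'_s f_y (d − d') = [1848000 × (680 − 109.11) + 567000 × (680 − 61)] × 10⁻⁶ = 1055.00 + 350.97 = 1405.97 kN·m.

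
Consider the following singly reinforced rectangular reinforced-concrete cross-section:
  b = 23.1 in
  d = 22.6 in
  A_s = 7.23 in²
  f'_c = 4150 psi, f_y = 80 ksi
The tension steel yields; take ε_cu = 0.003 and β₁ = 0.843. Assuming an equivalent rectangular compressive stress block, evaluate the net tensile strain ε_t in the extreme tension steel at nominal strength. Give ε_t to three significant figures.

ε_t ≈ 0.00505

a = A_s f_y/(0.85 f'_c b) = 7.098 in.
β₁ = 0.843, so c = a/β₁ = 7.098/0.843 = 8.420 in.
From the linear strain diagram with ε_cu = 0.003: ε_t = 0.003 (d − c)/c = 0.003 × (22.6 − 8.420)/8.420 = 0.00505.
Since ε_t ≥ 0.005, the section is tension-controlled.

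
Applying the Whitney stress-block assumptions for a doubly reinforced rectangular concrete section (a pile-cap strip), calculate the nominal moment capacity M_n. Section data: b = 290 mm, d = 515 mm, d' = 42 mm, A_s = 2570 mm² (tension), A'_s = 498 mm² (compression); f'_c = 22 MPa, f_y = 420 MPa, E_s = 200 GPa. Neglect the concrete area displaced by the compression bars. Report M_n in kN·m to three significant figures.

M_n ≈ 477 kN·m

Assume both tension and compression steel yield.
Net tension couple steel: A_s − A'_s = 2072 mm².
a = (A_s − A'_s) f_y / (0.85 f'_c b) = 870240/(0.85 × 22 × 290) = 160.47 mm.
c = a/β₁ = 160.47/0.85 = 188.79 mm; ε'_s = 0.003(c − d')/c = 0.0023 ≥ f_y/E_s = 0.0021, so compression steel does yield.
M_n = (A_s − A'_s) f_y (d − a/2) + A'_s f_y (d − d') = [870240 × (515 − 80.235) + 209160 × (515 − 42)] × 10⁻⁶ = 378.35 + 98.93 = 477.28 kN·m.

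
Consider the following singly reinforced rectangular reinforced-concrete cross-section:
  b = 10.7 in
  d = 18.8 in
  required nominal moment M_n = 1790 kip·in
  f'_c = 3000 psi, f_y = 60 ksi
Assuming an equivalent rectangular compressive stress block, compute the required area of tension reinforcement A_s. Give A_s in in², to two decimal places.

From M_n = 0.85 f'_c a b (d − a/2):
a = d − √(d² − 2M_n/(0.85 f'_c b)) = 18.8 − √(18.8² − 2 × 1790/(0.85 × 3 × 10.7)) = 3.893 in.
A_s = 0.85 f'_c a b / f_y = 0.85 × 3 × 3.893 × 10.7 / 60 = 1.770 in².

A_s ≈ 1.77 in²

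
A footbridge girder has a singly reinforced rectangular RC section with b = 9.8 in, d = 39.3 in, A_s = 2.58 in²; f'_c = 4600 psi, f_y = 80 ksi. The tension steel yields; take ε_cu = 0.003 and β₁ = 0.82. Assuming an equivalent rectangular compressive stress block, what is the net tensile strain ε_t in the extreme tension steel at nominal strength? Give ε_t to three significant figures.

ε_t ≈ 0.0149

a = A_s f_y/(0.85 f'_c b) = 5.387 in.
β₁ = 0.82, so c = a/β₁ = 5.387/0.82 = 6.570 in.
From the linear strain diagram with ε_cu = 0.003: ε_t = 0.003 (d − c)/c = 0.003 × (39.3 − 6.570)/6.570 = 0.0149.
Since ε_t ≥ 0.005, the section is tension-controlled.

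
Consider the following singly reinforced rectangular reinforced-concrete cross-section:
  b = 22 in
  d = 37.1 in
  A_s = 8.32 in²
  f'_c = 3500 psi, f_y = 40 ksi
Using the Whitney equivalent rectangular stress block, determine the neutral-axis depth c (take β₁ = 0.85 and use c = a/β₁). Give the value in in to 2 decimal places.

T = A_s f_y = 8.32 × 40 = 332.8 kips.
a = T/(0.85 f'_c b) = 332.8/(0.85 × 3.5 × 22) = 5.0848 in.
With β₁ = 0.85, c = a/β₁ = 5.0848/0.85 = 5.98 in.

c ≈ 5.98 in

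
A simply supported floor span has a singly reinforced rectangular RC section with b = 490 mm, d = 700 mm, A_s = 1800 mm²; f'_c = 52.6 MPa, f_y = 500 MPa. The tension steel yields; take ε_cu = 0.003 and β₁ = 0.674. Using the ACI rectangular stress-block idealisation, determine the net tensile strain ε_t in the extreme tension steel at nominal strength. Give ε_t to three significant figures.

a = A_s f_y/(0.85 f'_c b) = 41.08 mm.
β₁ = 0.674, so c = a/β₁ = 41.08/0.674 = 60.95 mm.
From the linear strain diagram with ε_cu = 0.003: ε_t = 0.003 (d − c)/c = 0.003 × (700 − 60.95)/60.95 = 0.0315.
Since ε_t ≥ 0.005, the section is tension-controlled.

ε_t ≈ 0.0315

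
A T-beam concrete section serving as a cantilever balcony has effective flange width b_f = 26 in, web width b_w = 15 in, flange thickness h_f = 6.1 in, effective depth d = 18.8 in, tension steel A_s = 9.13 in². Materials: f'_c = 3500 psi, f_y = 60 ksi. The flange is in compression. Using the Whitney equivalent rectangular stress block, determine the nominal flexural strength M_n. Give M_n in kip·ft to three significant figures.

Tension: T = A_s f_y = 9.13 × 60 = 547.8 kips.
Try a within the flange: a = T/(0.85 f'_c b_f) = 547.8/(0.85 × 3.5 × 26) = 7.082 in.
a = 7.082 > h_f = 6.1 in: the block extends into the web. Split into flange-overhang and web parts.
C_f = 0.85 f'_c (b_f − b_w) h_f = 0.85 × 3.5 × (26 − 15) × 6.1 = 199.6 kips.
Remaining web compression depth: a_w = (T − C_f)/(0.85 f'_c b_w) = (547.8 − 199.6)/(0.85 × 3.5 × 15) = 7.803 in.
M_n = C_f(d − h_f/2) + (T − C_f)(d − a_w/2) = 199.6 × (18.8 − 3.05) + 348.2 × (18.8 − 3.9015) = 3143.7 + 5187.7 = 8331.4 kip·in.
M_n = 8331.4/12 = 694.28 kip·ft.

M_n ≈ 694 kip·ft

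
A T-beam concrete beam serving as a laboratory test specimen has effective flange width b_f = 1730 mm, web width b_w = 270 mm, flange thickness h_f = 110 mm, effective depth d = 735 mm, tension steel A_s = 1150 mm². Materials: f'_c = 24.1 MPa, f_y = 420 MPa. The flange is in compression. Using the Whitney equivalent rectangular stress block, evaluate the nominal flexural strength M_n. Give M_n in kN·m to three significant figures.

Tension: T = A_s f_y = 1150 × 420 = 483000 N.
Try a within the flange: a = T/(0.85 f'_c b_f) = 483000/(0.85 × 24.1 × 1730) = 13.63 mm.
Since a = 13.63 ≤ h_f = 110 mm, the stress block lies entirely in the flange; analyse as a rectangular beam of width b_f.
M_n = T(d − a/2) = 483000 × (735 − 6.815) = 351.71 × 10⁶ N·mm.
M_n = 351.71 kN·m.

M_n ≈ 352 kN·m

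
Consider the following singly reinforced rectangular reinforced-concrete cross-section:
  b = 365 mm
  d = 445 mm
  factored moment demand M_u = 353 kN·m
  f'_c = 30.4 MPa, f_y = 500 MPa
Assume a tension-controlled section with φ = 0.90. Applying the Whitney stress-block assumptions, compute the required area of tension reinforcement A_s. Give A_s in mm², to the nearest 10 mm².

A_s ≈ 2000 mm²

M_n = M_u/φ = 353/0.90 = 392.222 kN·m.
With M_n = 0.85 f'_c a b (d − a/2), solve the quadratic for a:
a = d − √(d² − 2M_n/(0.85 f'_c b)) = 445 − √(445² − 2 × 392.222×10⁶/(0.85 × 30.4 × 365)) = 106.10 mm.
A_s = 0.85 f'_c a b / f_y = 0.85 × 30.4 × 106.10 × 365 / 500 = 2001.4 mm².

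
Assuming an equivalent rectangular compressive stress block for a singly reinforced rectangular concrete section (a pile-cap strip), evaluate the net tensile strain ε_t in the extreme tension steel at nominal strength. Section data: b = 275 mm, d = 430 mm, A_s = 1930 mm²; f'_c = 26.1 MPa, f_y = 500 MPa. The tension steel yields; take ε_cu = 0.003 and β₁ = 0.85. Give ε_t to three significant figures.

a = A_s f_y/(0.85 f'_c b) = 158.17 mm.
β₁ = 0.85, so c = a/β₁ = 158.17/0.85 = 186.08 mm.
From the linear strain diagram with ε_cu = 0.003: ε_t = 0.003 (d − c)/c = 0.003 × (430 − 186.08)/186.08 = 0.00393.
ε_t < 0.004 — the section is over-reinforced for flexure under ACI limits.

ε_t ≈ 0.00393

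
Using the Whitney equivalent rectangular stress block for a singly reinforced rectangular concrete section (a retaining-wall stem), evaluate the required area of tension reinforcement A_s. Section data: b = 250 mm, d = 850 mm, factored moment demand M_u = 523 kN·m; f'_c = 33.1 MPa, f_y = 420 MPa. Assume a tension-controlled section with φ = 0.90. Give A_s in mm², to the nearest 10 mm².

M_n = M_u/φ = 523/0.90 = 581.111 kN·m.
With M_n = 0.85 f'_c a b (d − a/2), solve the quadratic for a:
a = d − √(d² − 2M_n/(0.85 f'_c b)) = 850 − √(850² − 2 × 581.111×10⁶/(0.85 × 33.1 × 250)) = 103.50 mm.
A_s = 0.85 f'_c a b / f_y = 0.85 × 33.1 × 103.50 × 250 / 420 = 1733.3 mm².

A_s ≈ 1730 mm²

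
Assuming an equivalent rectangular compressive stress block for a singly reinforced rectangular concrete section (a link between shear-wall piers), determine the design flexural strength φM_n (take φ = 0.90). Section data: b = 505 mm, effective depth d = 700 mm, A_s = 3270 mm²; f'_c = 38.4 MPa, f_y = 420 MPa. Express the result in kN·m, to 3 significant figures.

T = A_s f_y = 3270 × 420 = 1373400 N = 1373.4 kN.
From C = T: a = T/(0.85 f'_c b) = 1373400/(0.85 × 38.4 × 505) = 83.32 mm.
M_n = T(d − a/2) = 1373.4 kN × (700 − 41.66) mm = 904.16 kN·m.
φM_n = 0.90 × 904.16 = 813.74 kN·m.

φM_n ≈ 814 kN·m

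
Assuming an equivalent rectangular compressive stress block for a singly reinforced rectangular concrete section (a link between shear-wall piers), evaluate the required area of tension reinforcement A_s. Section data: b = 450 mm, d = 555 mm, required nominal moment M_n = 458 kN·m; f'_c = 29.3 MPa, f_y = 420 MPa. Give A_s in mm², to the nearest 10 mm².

With M_n = 0.85 f'_c a b (d − a/2), solve the quadratic for a:
a = d − √(d² − 2M_n/(0.85 f'_c b)) = 555 − √(555² − 2 × 458×10⁶/(0.85 × 29.3 × 450)) = 79.30 mm.
A_s = 0.85 f'_c a b / f_y = 0.85 × 29.3 × 79.30 × 450 / 420 = 2116.0 mm².

A_s ≈ 2120 mm²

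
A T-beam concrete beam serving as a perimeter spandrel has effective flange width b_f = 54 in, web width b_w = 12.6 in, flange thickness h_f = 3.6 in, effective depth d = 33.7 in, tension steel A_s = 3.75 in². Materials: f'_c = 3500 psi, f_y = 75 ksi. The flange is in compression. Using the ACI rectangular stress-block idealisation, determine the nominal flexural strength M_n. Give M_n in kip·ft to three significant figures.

Tension: T = A_s f_y = 3.75 × 75 = 281.25 kips.
Try a within the flange: a = T/(0.85 f'_c b_f) = 281.25/(0.85 × 3.5 × 54) = 1.751 in.
Since a = 1.751 ≤ h_f = 3.6 in, the stress block lies entirely in the flange; analyse as a rectangular beam of width b_f.
M_n = T(d − a/2) = 281.25 × (33.7 − 0.8755) = 9231.9 kip·in.
M_n = 9231.9/12 = 769.33 kip·ft.

M_n ≈ 769 kip·ft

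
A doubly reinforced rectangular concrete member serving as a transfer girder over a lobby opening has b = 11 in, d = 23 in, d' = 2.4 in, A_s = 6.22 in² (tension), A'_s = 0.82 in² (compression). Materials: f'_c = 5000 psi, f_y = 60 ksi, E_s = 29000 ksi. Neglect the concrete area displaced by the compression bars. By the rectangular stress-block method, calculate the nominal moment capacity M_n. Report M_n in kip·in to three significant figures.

Assume both steels yield.
a = (A_s − A'_s) f_y/(0.85 f'_c b) = (6.22 − 0.82) × 60/(0.85 × 5 × 11) = 6.930 in.
c = a/β₁ = 6.930/0.8 = 8.663 in; ε'_s = 0.003(c − d')/c = 0.0022 ≥ ε_y = 0.0021, so the compression steel yields.
M_n = (A_s − A'_s) f_y (d − a/2) + A'_s f_y (d − d') = 324 × (23 − 3.465) + 49.2 × (23 − 2.4) = 6329.3 + 1013.5 = 7342.8 kip·in.

M_n ≈ 7340 kip·in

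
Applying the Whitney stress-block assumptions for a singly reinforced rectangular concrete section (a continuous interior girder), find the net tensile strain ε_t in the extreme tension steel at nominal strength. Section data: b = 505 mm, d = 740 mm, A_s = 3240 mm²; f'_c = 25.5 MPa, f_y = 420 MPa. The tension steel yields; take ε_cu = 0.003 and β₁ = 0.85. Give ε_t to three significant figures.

ε_t ≈ 0.0122

a = A_s f_y/(0.85 f'_c b) = 124.32 mm.
β₁ = 0.85, so c = a/β₁ = 124.32/0.85 = 146.26 mm.
From the linear strain diagram with ε_cu = 0.003: ε_t = 0.003 (d − c)/c = 0.003 × (740 − 146.26)/146.26 = 0.0122.
Since ε_t ≥ 0.005, the section is tension-controlled.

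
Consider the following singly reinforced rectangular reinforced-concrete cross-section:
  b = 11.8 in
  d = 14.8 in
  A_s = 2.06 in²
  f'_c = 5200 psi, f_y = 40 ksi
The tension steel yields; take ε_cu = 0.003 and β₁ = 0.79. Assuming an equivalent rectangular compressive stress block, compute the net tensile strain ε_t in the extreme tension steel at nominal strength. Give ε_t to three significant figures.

ε_t ≈ 0.0192

a = A_s f_y/(0.85 f'_c b) = 1.580 in.
β₁ = 0.79, so c = a/β₁ = 1.580/0.79 = 2.000 in.
From the linear strain diagram with ε_cu = 0.003: ε_t = 0.003 (d − c)/c = 0.003 × (14.8 − 2.000)/2.000 = 0.0192.
Since ε_t ≥ 0.005, the section is tension-controlled.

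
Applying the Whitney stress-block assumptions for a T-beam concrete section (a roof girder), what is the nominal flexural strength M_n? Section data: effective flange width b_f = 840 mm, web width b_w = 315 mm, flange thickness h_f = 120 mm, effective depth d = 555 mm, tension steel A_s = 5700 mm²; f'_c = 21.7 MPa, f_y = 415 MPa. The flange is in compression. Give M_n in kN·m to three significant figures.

Tension: T = A_s f_y = 5700 × 415 = 2365500 N.
Try a within the flange: a = T/(0.85 f'_c b_f) = 2365500/(0.85 × 21.7 × 840) = 152.67 mm.
a = 152.67 > h_f = 120 mm: the block extends into the web. Split into flange-overhang and web parts.
C_f = 0.85 f'_c (b_f − b_w) h_f = 0.85 × 21.7 × (840 − 315) × 120 = 1162035 N.
Remaining web compression depth: a_w = (T − C_f)/(0.85 f'_c b_w) = (2365500 − 1162035)/(0.85 × 21.7 × 315) = 207.13 mm.
M_n = C_f(d − h_f/2) + (T − C_f)(d − a_w/2) = 1162035 × (555 − 60) + 1203465 × (555 − 103.565) = 575.21 + 543.29 = 1118.50 × 10⁶ N·mm.
M_n = 1118.50 kN·m.

M_n ≈ 1120 kN·m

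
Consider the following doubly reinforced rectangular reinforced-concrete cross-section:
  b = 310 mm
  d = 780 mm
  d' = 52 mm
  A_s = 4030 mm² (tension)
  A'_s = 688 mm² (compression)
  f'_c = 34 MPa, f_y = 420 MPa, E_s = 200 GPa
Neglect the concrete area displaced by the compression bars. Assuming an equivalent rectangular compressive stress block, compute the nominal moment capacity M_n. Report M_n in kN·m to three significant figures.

M_n ≈ 1200 kN·m

Assume both tension and compression steel yield.
Net tension couple steel: A_s − A'_s = 3342 mm².
a = (A_s − A'_s) f_y / (0.85 f'_c b) = 1403640/(0.85 × 34 × 310) = 156.67 mm.
c = a/β₁ = 156.67/0.807 = 194.14 mm; ε'_s = 0.003(c − d')/c = 0.0022 ≥ f_y/E_s = 0.0021, so compression steel does yield.
M_n = (A_s − A'_s) f_y (d − a/2) + A'_s f_y (d − d') = [1403640 × (780 − 78.335) + 288960 × (780 − 52)] × 10⁻⁶ = 984.89 + 210.36 = 1195.25 kN·m.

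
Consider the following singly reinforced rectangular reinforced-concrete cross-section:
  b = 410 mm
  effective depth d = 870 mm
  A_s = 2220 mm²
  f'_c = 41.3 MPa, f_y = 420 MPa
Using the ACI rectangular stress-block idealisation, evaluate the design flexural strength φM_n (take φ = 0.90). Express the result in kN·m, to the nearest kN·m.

φM_n ≈ 703 kN·m

T = A_s f_y = 2220 × 420 = 932400 N = 932.4 kN.
From C = T: a = T/(0.85 f'_c b) = 932400/(0.85 × 41.3 × 410) = 64.78 mm.
M_n = T(d − a/2) = 932.4 kN × (870 − 32.39) mm = 780.99 kN·m.
φM_n = 0.90 × 780.99 = 702.89 kN·m.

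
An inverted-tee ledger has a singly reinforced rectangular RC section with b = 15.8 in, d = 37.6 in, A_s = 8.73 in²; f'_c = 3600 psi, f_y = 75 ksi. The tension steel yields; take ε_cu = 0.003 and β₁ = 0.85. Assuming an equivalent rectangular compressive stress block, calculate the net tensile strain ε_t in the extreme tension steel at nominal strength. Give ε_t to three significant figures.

ε_t ≈ 0.00408

a = A_s f_y/(0.85 f'_c b) = 13.542 in.
β₁ = 0.85, so c = a/β₁ = 13.542/0.85 = 15.932 in.
From the linear strain diagram with ε_cu = 0.003: ε_t = 0.003 (d − c)/c = 0.003 × (37.6 − 15.932)/15.932 = 0.00408.
ε_t is between 0.004 and 0.005 — transition zone.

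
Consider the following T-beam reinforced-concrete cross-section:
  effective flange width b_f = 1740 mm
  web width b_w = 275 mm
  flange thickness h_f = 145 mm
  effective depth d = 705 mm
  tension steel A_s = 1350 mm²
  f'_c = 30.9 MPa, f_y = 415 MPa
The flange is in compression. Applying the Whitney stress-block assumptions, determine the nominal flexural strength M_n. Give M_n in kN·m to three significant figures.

Tension: T = A_s f_y = 1350 × 415 = 560250 N.
Try a within the flange: a = T/(0.85 f'_c b_f) = 560250/(0.85 × 30.9 × 1740) = 12.26 mm.
Since a = 12.26 ≤ h_f = 145 mm, the stress block lies entirely in the flange; analyse as a rectangular beam of width b_f.
M_n = T(d − a/2) = 560250 × (705 − 6.13) = 391.54 × 10⁶ N·mm.
M_n = 391.54 kN·m.

M_n ≈ 392 kN·m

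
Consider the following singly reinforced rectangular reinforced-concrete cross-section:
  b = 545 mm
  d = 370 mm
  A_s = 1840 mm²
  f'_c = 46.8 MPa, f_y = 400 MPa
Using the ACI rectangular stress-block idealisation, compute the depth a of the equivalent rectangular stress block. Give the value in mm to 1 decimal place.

T = A_s f_y = 1840 × 400 = 736000 N = 736 kN.
Setting C = 0.85 f'_c a b equal to T: a = 736000/(0.85 × 46.8 × 545) = 33.9 mm.

a ≈ 33.9 mm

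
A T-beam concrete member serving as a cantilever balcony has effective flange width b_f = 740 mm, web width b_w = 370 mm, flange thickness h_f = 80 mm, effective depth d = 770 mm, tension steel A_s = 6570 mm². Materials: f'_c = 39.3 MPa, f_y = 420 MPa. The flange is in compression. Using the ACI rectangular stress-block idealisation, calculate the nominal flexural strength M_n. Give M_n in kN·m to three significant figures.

M_n ≈ 1960 kN·m

Tension: T = A_s f_y = 6570 × 420 = 2759400 N.
Try a within the flange: a = T/(0.85 f'_c b_f) = 2759400/(0.85 × 39.3 × 740) = 111.63 mm.
a = 111.63 > h_f = 80 mm: the block extends into the web. Split into flange-overhang and web parts.
C_f = 0.85 f'_c (b_f − b_w) h_f = 0.85 × 39.3 × (740 − 370) × 80 = 988788 N.
Remaining web compression depth: a_w = (T − C_f)/(0.85 f'_c b_w) = (2759400 − 988788)/(0.85 × 39.3 × 370) = 143.26 mm.
M_n = C_f(d − h_f/2) + (T − C_f)(d − a_w/2) = 988788 × (770 − 40) + 1770612 × (770 − 71.63) = 721.82 + 1236.54 = 1958.36 × 10⁶ N·mm.
M_n = 1958.36 kN·m.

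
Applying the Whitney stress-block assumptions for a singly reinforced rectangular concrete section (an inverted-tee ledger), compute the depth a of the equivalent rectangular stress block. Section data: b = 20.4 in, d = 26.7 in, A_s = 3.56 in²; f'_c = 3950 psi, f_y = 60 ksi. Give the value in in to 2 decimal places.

a ≈ 3.12 in

T = A_s f_y = 3.56 × 60 = 213.6 kips.
a = T/(0.85 f'_c b) = 213.6/(0.85 × 3.95 × 20.4) = 3.12 in.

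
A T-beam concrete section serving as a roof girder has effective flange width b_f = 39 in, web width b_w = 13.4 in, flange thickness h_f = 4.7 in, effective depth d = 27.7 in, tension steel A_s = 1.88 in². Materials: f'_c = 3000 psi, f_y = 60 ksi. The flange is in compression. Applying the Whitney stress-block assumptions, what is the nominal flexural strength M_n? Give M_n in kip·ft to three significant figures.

Tension: T = A_s f_y = 1.88 × 60 = 112.8 kips.
Try a within the flange: a = T/(0.85 f'_c b_f) = 112.8/(0.85 × 3 × 39) = 1.134 in.
Since a = 1.134 ≤ h_f = 4.7 in, the stress block lies entirely in the flange; analyse as a rectangular beam of width b_f.
M_n = T(d − a/2) = 112.8 × (27.7 − 0.567) = 3060.6 kip·in.
M_n = 3060.6/12 = 255.05 kip·ft.

M_n ≈ 255 kip·ft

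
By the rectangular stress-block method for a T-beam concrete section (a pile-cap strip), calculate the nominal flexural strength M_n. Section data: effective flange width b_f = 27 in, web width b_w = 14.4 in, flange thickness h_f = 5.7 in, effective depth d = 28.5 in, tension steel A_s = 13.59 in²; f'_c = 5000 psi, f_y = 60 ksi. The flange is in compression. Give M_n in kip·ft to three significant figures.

Tension: T = A_s f_y = 13.59 × 60 = 815.4 kips.
Try a within the flange: a = T/(0.85 f'_c b_f) = 815.4/(0.85 × 5 × 27) = 7.106 in.
a = 7.106 > h_f = 5.7 in: the block extends into the web. Split into flange-overhang and web parts.
C_f = 0.85 f'_c (b_f − b_w) h_f = 0.85 × 5 × (27 − 14.4) × 5.7 = 305.2 kips.
Remaining web compression depth: a_w = (T − C_f)/(0.85 f'_c b_w) = (815.4 − 305.2)/(0.85 × 5 × 14.4) = 8.337 in.
M_n = C_f(d − h_f/2) + (T − C_f)(d − a_w/2) = 305.2 × (28.5 − 2.85) + 510.2 × (28.5 − 4.1685) = 7828.4 + 12413.9 = 20242.3 kip·in.
M_n = 20242.3/12 = 1686.86 kip·ft.

M_n ≈ 1690 kip·ft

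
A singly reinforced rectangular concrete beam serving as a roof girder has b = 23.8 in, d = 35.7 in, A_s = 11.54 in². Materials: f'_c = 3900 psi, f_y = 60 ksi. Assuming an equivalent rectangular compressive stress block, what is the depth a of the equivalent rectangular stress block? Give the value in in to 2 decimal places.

T = A_s f_y = 11.54 × 60 = 692.4 kips.
a = T/(0.85 f'_c b) = 692.4/(0.85 × 3.9 × 23.8) = 8.78 in.

a ≈ 8.78 in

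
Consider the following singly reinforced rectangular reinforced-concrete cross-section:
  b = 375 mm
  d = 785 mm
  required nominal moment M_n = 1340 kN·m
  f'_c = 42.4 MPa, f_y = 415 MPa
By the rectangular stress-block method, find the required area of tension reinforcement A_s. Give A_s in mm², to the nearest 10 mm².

A_s ≈ 4510 mm²

With M_n = 0.85 f'_c a b (d − a/2), solve the quadratic for a:
a = d − √(d² − 2M_n/(0.85 f'_c b)) = 785 − √(785² − 2 × 1340×10⁶/(0.85 × 42.4 × 375)) = 138.53 mm.
A_s = 0.85 f'_c a b / f_y = 0.85 × 42.4 × 138.53 × 375 / 415 = 4511.4 mm².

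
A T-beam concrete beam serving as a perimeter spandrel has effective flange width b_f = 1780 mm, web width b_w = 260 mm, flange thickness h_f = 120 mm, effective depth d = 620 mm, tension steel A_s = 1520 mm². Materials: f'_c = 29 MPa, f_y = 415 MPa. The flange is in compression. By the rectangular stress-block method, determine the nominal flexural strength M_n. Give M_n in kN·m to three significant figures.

Tension: T = A_s f_y = 1520 × 415 = 630800 N.
Try a within the flange: a = T/(0.85 f'_c b_f) = 630800/(0.85 × 29 × 1780) = 14.38 mm.
Since a = 14.38 ≤ h_f = 120 mm, the stress block lies entirely in the flange; analyse as a rectangular beam of width b_f.
M_n = T(d − a/2) = 630800 × (620 − 7.19) = 386.56 × 10⁶ N·mm.
M_n = 386.56 kN·m.

M_n ≈ 387 kN·m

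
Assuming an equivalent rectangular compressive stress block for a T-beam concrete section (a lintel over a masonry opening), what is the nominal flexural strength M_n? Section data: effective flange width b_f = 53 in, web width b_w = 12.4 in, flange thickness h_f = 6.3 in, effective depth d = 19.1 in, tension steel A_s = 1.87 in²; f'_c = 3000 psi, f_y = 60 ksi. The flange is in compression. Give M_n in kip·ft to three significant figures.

M_n ≈ 175 kip·ft

Tension: T = A_s f_y = 1.87 × 60 = 112.2 kips.
Try a within the flange: a = T/(0.85 f'_c b_f) = 112.2/(0.85 × 3 × 53) = 0.830 in.
Since a = 0.830 ≤ h_f = 6.3 in, the stress block lies entirely in the flange; analyse as a rectangular beam of width b_f.
M_n = T(d − a/2) = 112.2 × (19.1 − 0.415) = 2096.5 kip·in.
M_n = 2096.5/12 = 174.71 kip·ft.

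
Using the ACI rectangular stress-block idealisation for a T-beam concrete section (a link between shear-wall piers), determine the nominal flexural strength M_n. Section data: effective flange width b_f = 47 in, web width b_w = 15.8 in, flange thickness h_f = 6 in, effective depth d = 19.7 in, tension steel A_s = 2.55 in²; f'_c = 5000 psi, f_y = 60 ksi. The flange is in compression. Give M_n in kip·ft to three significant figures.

Tension: T = A_s f_y = 2.55 × 60 = 153 kips.
Try a within the flange: a = T/(0.85 f'_c b_f) = 153/(0.85 × 5 × 47) = 0.766 in.
Since a = 0.766 ≤ h_f = 6 in, the stress block lies entirely in the flange; analyse as a rectangular beam of width b_f.
M_n = T(d − a/2) = 153 × (19.7 − 0.383) = 2955.5 kip·in.
M_n = 2955.5/12 = 246.29 kip·ft.

M_n ≈ 246 kip·ft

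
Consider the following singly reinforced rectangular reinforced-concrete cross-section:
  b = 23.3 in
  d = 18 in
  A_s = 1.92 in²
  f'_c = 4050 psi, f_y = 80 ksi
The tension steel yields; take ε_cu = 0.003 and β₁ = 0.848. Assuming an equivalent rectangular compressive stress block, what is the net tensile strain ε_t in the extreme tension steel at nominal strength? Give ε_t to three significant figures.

ε_t ≈ 0.0209

a = A_s f_y/(0.85 f'_c b) = 1.915 in.
β₁ = 0.848, so c = a/β₁ = 1.915/0.848 = 2.258 in.
From the linear strain diagram with ε_cu = 0.003: ε_t = 0.003 (d − c)/c = 0.003 × (18 − 2.258)/2.258 = 0.0209.
Since ε_t ≥ 0.005, the section is tension-controlled.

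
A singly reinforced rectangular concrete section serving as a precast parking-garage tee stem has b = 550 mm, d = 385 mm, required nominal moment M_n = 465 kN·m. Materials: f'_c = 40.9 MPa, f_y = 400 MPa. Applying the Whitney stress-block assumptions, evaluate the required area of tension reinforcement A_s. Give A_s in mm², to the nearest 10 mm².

A_s ≈ 3320 mm²

With M_n = 0.85 f'_c a b (d − a/2), solve the quadratic for a:
a = d − √(d² − 2M_n/(0.85 f'_c b)) = 385 − √(385² − 2 × 465×10⁶/(0.85 × 40.9 × 550)) = 69.43 mm.
A_s = 0.85 f'_c a b / f_y = 0.85 × 40.9 × 69.43 × 550 / 400 = 3318.9 mm².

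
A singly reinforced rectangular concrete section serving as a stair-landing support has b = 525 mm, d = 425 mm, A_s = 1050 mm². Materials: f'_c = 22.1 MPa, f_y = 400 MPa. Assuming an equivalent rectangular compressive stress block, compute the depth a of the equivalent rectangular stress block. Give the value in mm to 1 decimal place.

a ≈ 42.6 mm

T = A_s f_y = 1050 × 400 = 420000 N = 420 kN.
Setting C = 0.85 f'_c a b equal to T: a = 420000/(0.85 × 22.1 × 525) = 42.6 mm.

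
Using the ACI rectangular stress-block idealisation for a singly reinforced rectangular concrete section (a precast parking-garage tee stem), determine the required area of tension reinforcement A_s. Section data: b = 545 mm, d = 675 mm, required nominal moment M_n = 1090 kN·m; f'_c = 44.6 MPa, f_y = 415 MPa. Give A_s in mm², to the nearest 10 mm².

A_s ≈ 4150 mm²

With M_n = 0.85 f'_c a b (d − a/2), solve the quadratic for a:
a = d − √(d² − 2M_n/(0.85 f'_c b)) = 675 − √(675² − 2 × 1090×10⁶/(0.85 × 44.6 × 545)) = 83.30 mm.
A_s = 0.85 f'_c a b / f_y = 0.85 × 44.6 × 83.30 × 545 / 415 = 4147.1 mm².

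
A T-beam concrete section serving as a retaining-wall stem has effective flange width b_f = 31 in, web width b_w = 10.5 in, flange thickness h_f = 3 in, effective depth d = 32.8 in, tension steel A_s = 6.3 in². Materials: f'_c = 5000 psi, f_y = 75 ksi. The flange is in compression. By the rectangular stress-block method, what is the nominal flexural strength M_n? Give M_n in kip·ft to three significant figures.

M_n ≈ 1220 kip·ft

Tension: T = A_s f_y = 6.3 × 75 = 472.5 kips.
Try a within the flange: a = T/(0.85 f'_c b_f) = 472.5/(0.85 × 5 × 31) = 3.586 in.
a = 3.586 > h_f = 3 in: the block extends into the web. Split into flange-overhang and web parts.
C_f = 0.85 f'_c (b_f − b_w) h_f = 0.85 × 5 × (31 − 10.5) × 3 = 261.4 kips.
Remaining web compression depth: a_w = (T − C_f)/(0.85 f'_c b_w) = (472.5 − 261.4)/(0.85 × 5 × 10.5) = 4.731 in.
M_n = C_f(d − h_f/2) + (T − C_f)(d − a_w/2) = 261.4 × (32.8 − 1.5) + 211.1 × (32.8 − 2.3655) = 8181.8 + 6424.7 = 14606.5 kip·in.
M_n = 14606.5/12 = 1217.21 kip·ft.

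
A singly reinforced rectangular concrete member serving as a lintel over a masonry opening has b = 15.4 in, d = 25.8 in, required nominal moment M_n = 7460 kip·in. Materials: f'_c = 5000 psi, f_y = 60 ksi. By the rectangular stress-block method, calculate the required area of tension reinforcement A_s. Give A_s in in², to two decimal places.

A_s ≈ 5.32 in²

From M_n = 0.85 f'_c a b (d − a/2):
a = d − √(d² − 2M_n/(0.85 f'_c b)) = 25.8 − √(25.8² − 2 × 7460/(0.85 × 5 × 15.4)) = 4.879 in.
A_s = 0.85 f'_c a b / f_y = 0.85 × 5 × 4.879 × 15.4 / 60 = 5.322 in².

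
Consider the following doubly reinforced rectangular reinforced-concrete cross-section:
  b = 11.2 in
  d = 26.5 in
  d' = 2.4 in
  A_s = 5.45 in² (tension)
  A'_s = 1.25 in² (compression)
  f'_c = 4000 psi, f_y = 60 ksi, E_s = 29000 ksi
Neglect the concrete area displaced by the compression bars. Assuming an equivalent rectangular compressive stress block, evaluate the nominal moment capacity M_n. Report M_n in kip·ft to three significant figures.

Assume both steels yield.
a = (A_s − A'_s) f_y/(0.85 f'_c b) = (5.45 − 1.25) × 60/(0.85 × 4 × 11.2) = 6.618 in.
c = a/β₁ = 6.618/0.85 = 7.786 in; ε'_s = 0.003(c − d')/c = 0.0021 ≥ ε_y = 0.0021, so the compression steel yields.
M_n = (A_s − A'_s) f_y (d − a/2) + A'_s f_y (d − d') = 252 × (26.5 − 3.309) + 75 × (26.5 − 2.4) = 5844.1 + 1807.5 = 7651.6 kip·in = 7651.6/12 = 637.63 kip·ft.

M_n ≈ 638 kip·ft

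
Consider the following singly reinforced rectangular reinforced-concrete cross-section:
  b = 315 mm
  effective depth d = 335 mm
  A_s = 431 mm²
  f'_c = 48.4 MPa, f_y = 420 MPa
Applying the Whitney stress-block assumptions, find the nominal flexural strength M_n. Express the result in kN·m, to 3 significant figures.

T = A_s f_y = 431 × 420 = 181020 N = 181.02 kN.
From C = T: a = T/(0.85 f'_c b) = 181020/(0.85 × 48.4 × 315) = 13.97 mm.
M_n = T(d − a/2) = 181.02 kN × (335 − 6.985) mm = 59.38 kN·m.

M_n ≈ 59.4 kN·m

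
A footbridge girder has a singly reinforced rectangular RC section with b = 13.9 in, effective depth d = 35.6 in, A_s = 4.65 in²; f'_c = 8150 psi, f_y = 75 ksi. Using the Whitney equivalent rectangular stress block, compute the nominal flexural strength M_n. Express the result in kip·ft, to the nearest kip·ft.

T = A_s f_y = 4.65 × 75 = 348.75 kips.
a = T/(0.85 f'_c b) = 348.75/(0.85 × 8.15 × 13.9) = 3.622 in.
M_n = T(d − a/2) = 348.75 × (35.6 − 1.811) = 11783.9 kip·in = 11783.9/12 = 981.99 kip·ft.

M_n ≈ 982 kip·ft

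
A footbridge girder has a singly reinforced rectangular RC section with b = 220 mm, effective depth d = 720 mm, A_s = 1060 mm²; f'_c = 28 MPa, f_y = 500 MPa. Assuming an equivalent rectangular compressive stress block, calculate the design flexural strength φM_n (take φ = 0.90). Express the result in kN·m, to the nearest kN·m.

φM_n ≈ 319 kN·m

T = A_s f_y = 1060 × 500 = 530000 N = 530 kN.
From C = T: a = T/(0.85 f'_c b) = 530000/(0.85 × 28 × 220) = 101.22 mm.
M_n = T(d − a/2) = 530 kN × (720 − 50.61) mm = 354.78 kN·m.
φM_n = 0.90 × 354.78 = 319.30 kN·m.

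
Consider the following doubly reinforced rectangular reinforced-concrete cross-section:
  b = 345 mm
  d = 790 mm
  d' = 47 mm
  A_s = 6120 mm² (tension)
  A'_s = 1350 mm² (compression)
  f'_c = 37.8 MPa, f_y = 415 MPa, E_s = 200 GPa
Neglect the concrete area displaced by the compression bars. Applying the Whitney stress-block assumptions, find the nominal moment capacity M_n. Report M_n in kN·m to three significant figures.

M_n ≈ 1800 kN·m

Assume both tension and compression steel yield.
Net tension couple steel: A_s − A'_s = 4770 mm².
a = (A_s − A'_s) f_y / (0.85 f'_c b) = 1979550/(0.85 × 37.8 × 345) = 178.58 mm.
c = a/β₁ = 178.58/0.78 = 228.95 mm; ε'_s = 0.003(c − d')/c = 0.0024 ≥ f_y/E_s = 0.0021, so compression steel does yield.
M_n = (A_s − A'_s) f_y (d − a/2) + A'_s f_y (d − d') = [1979550 × (790 − 89.29) + 560250 × (790 − 47)] × 10⁻⁶ = 1387.09 + 416.27 = 1803.36 kN·m.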